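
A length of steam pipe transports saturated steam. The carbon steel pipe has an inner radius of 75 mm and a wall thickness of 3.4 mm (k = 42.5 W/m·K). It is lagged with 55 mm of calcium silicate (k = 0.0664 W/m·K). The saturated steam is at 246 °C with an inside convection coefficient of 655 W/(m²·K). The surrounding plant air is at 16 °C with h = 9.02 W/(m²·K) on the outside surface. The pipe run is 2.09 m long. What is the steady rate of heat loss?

Cylindrical conduction, so R = ln(r₂/r₁)/(2πkL) per layer, in series:
R_inner film = 1/(h_i·2πr₁L) = 1/(655×2π×0.075×2.09) = 0.00155 K/W
R_carbon steel pipe wall = ln(78.4/75)/(2π×42.5×2.09) = 7.944×10^-5 K/W
R_calcium silicate = ln(133.4/78.4)/(2π×0.0664×2.09) = 0.6096 K/W
R_outer film = 1/(h_o·2πr_oL) = 1/(9.02×2π×0.1334×2.09) = 0.06329 K/W
R_total = 0.6745 K/W
Q = ΔT/R_total = 230/0.6745

Q ≈ 341 W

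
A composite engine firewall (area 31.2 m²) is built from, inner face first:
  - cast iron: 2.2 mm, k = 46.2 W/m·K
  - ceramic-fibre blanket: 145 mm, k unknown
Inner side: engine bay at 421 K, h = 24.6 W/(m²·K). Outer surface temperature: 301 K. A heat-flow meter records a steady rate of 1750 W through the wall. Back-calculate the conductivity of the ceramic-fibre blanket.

k ≈ 0.0691 W/(m·K)

Treating each layer as a thermal resistance in series:
R_inner film = 1/(h_i·A) = 1/(24.6×31.2) = 0.001303 K/W
R_cast iron = L/(kA) = 0.0022/(46.2×31.2) = 1.526×10^-6 K/W
Sum of known resistances R_other = 0.001304 K/W
Total R = ΔT/Q = 120/1750 = 0.06857 K/W
R_ceramic-fibre blanket = R_total − R_other = 0.06727 K/W
k = L/(R·A) = 0.145/(0.06727×31.2)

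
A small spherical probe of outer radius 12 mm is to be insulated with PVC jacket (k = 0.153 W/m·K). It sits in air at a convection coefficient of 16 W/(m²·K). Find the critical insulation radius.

r_cr ≈ 19.1 mm

For a sphere r_cr = 2k/h = 2×0.153/16
r_cr = 19.1 mm; since the bare radius (12 mm) is below r_cr, adding a thin layer of insulation will *increase* heat loss.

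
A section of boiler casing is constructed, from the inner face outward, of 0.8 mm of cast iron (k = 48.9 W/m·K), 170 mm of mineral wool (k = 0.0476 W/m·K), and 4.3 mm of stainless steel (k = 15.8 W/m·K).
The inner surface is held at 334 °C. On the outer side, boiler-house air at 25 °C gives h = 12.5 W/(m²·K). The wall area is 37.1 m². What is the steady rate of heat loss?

Q ≈ 3140 W

Treating each layer as a thermal resistance in series:
R_cast iron = L/(kA) = 0.0008/(48.9×37.1) = 4.41×10^-7 K/W
R_mineral wool = L/(kA) = 0.17/(0.0476×37.1) = 0.09626 K/W
R_stainless steel = L/(kA) = 0.0043/(15.8×37.1) = 7.336×10^-6 K/W
R_outer film = 1/(h_o·A) = 1/(12.5×37.1) = 0.002156 K/W
R_total = 0.09843 K/W
Q = ΔT / R_total = 309 / 0.09843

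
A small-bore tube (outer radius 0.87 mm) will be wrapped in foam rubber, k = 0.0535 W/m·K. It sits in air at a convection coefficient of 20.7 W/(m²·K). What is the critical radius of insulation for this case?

For a cylinder r_cr = k/h = 0.0535/20.7
r_cr = 2.58 mm; since the bare radius (0.87 mm) is below r_cr, adding a thin layer of insulation will *increase* heat loss.

r_cr ≈ 2.58 mm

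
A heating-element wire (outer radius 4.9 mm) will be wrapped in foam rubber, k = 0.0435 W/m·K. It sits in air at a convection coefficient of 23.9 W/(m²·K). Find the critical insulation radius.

For a cylinder r_cr = k/h = 0.0435/23.9
r_cr = 1.82 mm; since the bare radius (4.9 mm) is above r_cr, any added insulation will reduce heat loss.

r_cr ≈ 1.82 mm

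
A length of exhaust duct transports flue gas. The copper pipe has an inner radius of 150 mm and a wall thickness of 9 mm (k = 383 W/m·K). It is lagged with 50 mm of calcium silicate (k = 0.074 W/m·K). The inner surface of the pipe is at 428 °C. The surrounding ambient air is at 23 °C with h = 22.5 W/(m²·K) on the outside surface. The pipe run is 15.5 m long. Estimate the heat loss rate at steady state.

Q ≈ 10100 W

Cylindrical conduction, so R = ln(r₂/r₁)/(2πkL) per layer, in series:
R_copper pipe wall = ln(159/150)/(2π×383×15.5) = 1.562×10^-6 K/W
R_calcium silicate = ln(209/159)/(2π×0.074×15.5) = 0.03794 K/W
R_outer film = 1/(h_o·2πr_oL) = 1/(22.5×2π×0.209×15.5) = 0.002184 K/W
R_total = 0.04013 K/W
Q = ΔT/R_total = 405/0.04013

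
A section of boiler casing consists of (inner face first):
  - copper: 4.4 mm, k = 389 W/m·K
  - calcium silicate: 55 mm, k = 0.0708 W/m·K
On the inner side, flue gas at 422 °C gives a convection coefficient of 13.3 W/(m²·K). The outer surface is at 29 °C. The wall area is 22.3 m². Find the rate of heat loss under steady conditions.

Treating each layer as a thermal resistance in series:
R_inner film = 1/(h_i·A) = 1/(13.3×22.3) = 0.003372 K/W
R_copper = L/(kA) = 0.0044/(389×22.3) = 5.072×10^-7 K/W
R_calcium silicate = L/(kA) = 0.055/(0.0708×22.3) = 0.03484 K/W
R_total = 0.03821 K/W
Q = ΔT / R_total = 393 / 0.03821

Q ≈ 10300 W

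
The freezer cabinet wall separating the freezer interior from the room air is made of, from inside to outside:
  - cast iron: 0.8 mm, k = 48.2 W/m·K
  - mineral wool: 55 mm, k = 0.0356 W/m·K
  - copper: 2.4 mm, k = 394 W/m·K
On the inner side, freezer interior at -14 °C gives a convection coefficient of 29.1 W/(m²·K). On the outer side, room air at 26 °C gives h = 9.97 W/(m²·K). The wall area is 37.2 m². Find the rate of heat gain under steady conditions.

Q ≈ 886 W

Thermal resistances in series:
R_inner film = 1/(h_i·A) = 1/(29.1×37.2) = 9.238×10^-4 K/W
R_cast iron = L/(kA) = 0.0008/(48.2×37.2) = 4.462×10^-7 K/W
R_mineral wool = L/(kA) = 0.055/(0.0356×37.2) = 0.04153 K/W
R_copper = L/(kA) = 0.0024/(394×37.2) = 1.637×10^-7 K/W
R_outer film = 1/(h_o·A) = 1/(9.97×37.2) = 0.002696 K/W
R_total = 0.04515 K/W
Q = ΔT / R_total = 40 / 0.04515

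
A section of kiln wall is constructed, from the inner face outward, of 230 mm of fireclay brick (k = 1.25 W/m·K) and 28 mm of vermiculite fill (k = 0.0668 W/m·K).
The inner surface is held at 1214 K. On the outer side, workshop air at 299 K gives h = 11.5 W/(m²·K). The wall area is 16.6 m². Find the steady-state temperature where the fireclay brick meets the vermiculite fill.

Model the wall as resistances in series:
R_fireclay brick = L/(kA) = 0.23/(1.25×16.6) = 0.01108 K/W
R_vermiculite fill = L/(kA) = 0.028/(0.0668×16.6) = 0.02525 K/W
R_outer film = 1/(h_o·A) = 1/(11.5×16.6) = 0.005238 K/W
R_total = 0.04157 K/W;  Q = ΔT/R_total = 915/0.04157 = 22010 W
T_interface = T_inner − Q·ΣR(inner→interface) = 1214 − 22000×0.01108

T ≈ 970 K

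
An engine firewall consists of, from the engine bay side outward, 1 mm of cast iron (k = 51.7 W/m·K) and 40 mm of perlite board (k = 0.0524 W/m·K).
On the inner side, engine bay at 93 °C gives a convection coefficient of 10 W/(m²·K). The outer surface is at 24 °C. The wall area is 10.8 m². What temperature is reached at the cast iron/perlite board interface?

Model the wall as resistances in series:
R_inner film = 1/(h_i·A) = 1/(10×10.8) = 0.009259 K/W
R_cast iron = L/(kA) = 0.001/(51.7×10.8) = 1.791×10^-6 K/W
R_perlite board = L/(kA) = 0.04/(0.0524×10.8) = 0.07068 K/W
R_total = 0.07994 K/W;  Q = ΔT/R_total = 69/0.07994 = 863.1 W
T_interface = T_inner − Q·ΣR(inner→interface) = 93 − 863×0.009261

T ≈ 85 °C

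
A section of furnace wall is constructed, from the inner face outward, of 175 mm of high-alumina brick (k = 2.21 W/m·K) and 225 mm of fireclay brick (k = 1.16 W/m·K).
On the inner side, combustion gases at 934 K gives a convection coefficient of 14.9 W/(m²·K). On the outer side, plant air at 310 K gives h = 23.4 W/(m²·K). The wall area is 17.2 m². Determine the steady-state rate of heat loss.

Q ≈ 28000 W

Model the wall as resistances in series:
R_inner film = 1/(h_i·A) = 1/(14.9×17.2) = 0.003902 K/W
R_high-alumina brick = L/(kA) = 0.175/(2.21×17.2) = 0.004604 K/W
R_fireclay brick = L/(kA) = 0.225/(1.16×17.2) = 0.01128 K/W
R_outer film = 1/(h_o·A) = 1/(23.4×17.2) = 0.002485 K/W
R_total = 0.02227 K/W
Q = ΔT / R_total = 624 / 0.02227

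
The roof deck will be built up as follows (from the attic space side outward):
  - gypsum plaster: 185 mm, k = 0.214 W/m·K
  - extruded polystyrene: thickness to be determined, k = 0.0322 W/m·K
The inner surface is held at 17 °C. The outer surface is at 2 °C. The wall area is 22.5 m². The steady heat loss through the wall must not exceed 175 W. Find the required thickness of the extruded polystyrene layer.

L ≈ 34.3 mm

Series thermal resistances:
R_gypsum plaster = L/(kA) = 0.185/(0.214×22.5) = 0.03842 K/W
Sum of the known resistances R_other = 0.03842 K/W
Required total resistance R_tot = ΔT/Q_allow = 15/175 = 0.08571 K/W
R_extruded polystyrene = R_tot − R_other = 0.04729 K/W
L = R·k·A = 0.04729×0.0322×22.5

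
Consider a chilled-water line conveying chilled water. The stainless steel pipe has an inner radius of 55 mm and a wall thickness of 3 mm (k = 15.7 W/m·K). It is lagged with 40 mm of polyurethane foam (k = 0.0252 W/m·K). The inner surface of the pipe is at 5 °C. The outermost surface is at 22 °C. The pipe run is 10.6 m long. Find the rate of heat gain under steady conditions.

Treating each annulus and film as a series resistance:
R_stainless steel pipe wall = ln(58/55)/(2π×15.7×10.6) = 5.079×10^-5 K/W
R_polyurethane foam = ln(98/58)/(2π×0.0252×10.6) = 0.3125 K/W
R_total = 0.3126 K/W
Q = ΔT/R_total = 17/0.3126

Q ≈ 54.4 W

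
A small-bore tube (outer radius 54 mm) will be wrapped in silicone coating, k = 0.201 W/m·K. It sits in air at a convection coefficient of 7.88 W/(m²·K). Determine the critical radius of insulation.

r_cr ≈ 25.5 mm

For a cylinder r_cr = k/h = 0.201/7.88
r_cr = 25.5 mm; since the bare radius (54 mm) is above r_cr, any added insulation will reduce heat loss.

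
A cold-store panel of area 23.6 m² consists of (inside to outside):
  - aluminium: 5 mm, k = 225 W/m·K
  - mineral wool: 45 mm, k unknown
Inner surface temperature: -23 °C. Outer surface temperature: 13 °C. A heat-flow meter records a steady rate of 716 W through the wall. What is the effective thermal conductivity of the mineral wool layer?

k ≈ 0.0379 W/(m·K)

Model the wall as resistances in series:
R_aluminium = L/(kA) = 0.005/(225×23.6) = 9.416×10^-7 K/W
Sum of known resistances R_other = 9.416×10^-7 K/W
Total R = ΔT/Q = 36/716 = 0.05028 K/W
R_mineral wool = R_total − R_other = 0.05028 K/W
k = L/(R·A) = 0.045/(0.05028×23.6)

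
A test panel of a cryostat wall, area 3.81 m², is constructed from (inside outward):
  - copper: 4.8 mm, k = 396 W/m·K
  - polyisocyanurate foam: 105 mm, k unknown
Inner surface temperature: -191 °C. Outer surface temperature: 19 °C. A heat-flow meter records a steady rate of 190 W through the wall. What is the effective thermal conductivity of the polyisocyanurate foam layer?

k ≈ 0.0249 W/(m·K)

Model the wall as resistances in series:
R_copper = L/(kA) = 0.0048/(396×3.81) = 3.181×10^-6 K/W
Sum of known resistances R_other = 3.181×10^-6 K/W
Total R = ΔT/Q = 210/190 = 1.105 K/W
R_polyisocyanurate foam = R_total − R_other = 1.105 K/W
k = L/(R·A) = 0.105/(1.105×3.81)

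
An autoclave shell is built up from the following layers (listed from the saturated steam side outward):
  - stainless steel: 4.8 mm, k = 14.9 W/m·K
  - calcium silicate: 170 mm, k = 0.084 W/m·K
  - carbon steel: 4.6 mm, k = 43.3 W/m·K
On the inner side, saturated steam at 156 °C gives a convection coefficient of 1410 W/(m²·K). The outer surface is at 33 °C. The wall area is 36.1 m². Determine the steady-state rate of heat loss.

Using the resistance-network approach (series):
R_inner film = 1/(h_i·A) = 1/(1410×36.1) = 1.965×10^-5 K/W
R_stainless steel = L/(kA) = 0.0048/(14.9×36.1) = 8.924×10^-6 K/W
R_calcium silicate = L/(kA) = 0.17/(0.084×36.1) = 0.05606 K/W
R_carbon steel = L/(kA) = 0.0046/(43.3×36.1) = 2.943×10^-6 K/W
R_total = 0.05609 K/W
Q = ΔT / R_total = 123 / 0.05609

Q ≈ 2190 W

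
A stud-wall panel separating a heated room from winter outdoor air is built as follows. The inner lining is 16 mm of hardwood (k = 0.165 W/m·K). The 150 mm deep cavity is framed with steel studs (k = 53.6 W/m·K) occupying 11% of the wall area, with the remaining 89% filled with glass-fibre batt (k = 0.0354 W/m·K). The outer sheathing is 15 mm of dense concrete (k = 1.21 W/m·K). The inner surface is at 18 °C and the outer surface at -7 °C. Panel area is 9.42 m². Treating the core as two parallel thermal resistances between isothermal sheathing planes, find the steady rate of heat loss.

Sheathing layers in series; stud and cavity paths in parallel between them.
R_inner = 0.016/(0.165×9.42) = 0.01029 K/W
R_stud  = 0.15/(53.6×0.11×9.42) = 0.002701 K/W
R_cav   = 0.15/(0.0354×0.89×9.42) = 0.5054 K/W
1/R_core = 1/R_stud + 1/R_cav → R_core = 0.002686 K/W
R_outer = 0.015/(1.21×9.42) = 0.001316 K/W
R_total = 0.0143 K/W
Q = ΔT/R_total = 25/0.0143

Q ≈ 1750 W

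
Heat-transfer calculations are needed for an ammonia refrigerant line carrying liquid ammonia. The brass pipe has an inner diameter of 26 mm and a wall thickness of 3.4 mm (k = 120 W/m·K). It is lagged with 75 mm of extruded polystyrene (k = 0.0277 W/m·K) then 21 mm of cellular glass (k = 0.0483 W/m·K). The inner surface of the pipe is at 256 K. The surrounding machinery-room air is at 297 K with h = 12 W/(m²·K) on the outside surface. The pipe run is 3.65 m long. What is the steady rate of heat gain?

Radial resistances (cylindrical: R_cond = ln(r_o/r_i)/(2πkL), R_conv = 1/(h·2πrL)):
R_brass pipe wall = ln(16.4/13)/(2π×120×3.65) = 8.442×10^-5 K/W
R_extruded polystyrene = ln(91.4/16.4)/(2π×0.0277×3.65) = 2.704 K/W
R_cellular glass = ln(112.4/91.4)/(2π×0.0483×3.65) = 0.1867 K/W
R_outer film = 1/(h_o·2πr_oL) = 1/(12×2π×0.1124×3.65) = 0.03233 K/W
R_total = 2.923 K/W
Q = ΔT/R_total = 41/2.923

Q ≈ 14 W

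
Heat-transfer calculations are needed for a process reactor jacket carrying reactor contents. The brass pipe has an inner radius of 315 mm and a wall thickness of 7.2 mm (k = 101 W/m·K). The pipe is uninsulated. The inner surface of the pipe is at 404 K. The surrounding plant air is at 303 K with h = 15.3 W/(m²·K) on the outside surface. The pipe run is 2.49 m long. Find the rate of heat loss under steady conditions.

Q ≈ 7780 W

Per-layer cylindrical resistances, series-summed:
R_brass pipe wall = ln(322.2/315)/(2π×101×2.49) = 1.43×10^-5 K/W
R_outer film = 1/(h_o·2πr_oL) = 1/(15.3×2π×0.3222×2.49) = 0.01297 K/W
R_total = 0.01298 K/W
Q = ΔT/R_total = 101/0.01298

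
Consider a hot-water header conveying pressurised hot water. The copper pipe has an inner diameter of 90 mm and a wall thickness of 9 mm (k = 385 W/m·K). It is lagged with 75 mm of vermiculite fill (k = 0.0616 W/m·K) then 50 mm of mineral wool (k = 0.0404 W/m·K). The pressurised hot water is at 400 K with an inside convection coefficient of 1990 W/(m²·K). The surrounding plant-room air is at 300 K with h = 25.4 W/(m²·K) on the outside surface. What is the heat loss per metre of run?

q′ ≈ 28 W/m

Treating each annulus and film as a series resistance:
R_inner film = 1/(h_i·2πr₁L) = 1/(1990×2π×0.045×1) = 0.001777 K/W
R_copper pipe wall = ln(54/45)/(2π×385×1) = 7.537×10^-5 K/W
R_vermiculite fill = ln(129/54)/(2π×0.0616×1) = 2.25 K/W
R_mineral wool = ln(179/129)/(2π×0.0404×1) = 1.29 K/W
R_outer film = 1/(h_o·2πr_oL) = 1/(25.4×2π×0.179×1) = 0.03501 K/W
R_total = 3.577 K/W
Q = ΔT/R_total = 100/3.577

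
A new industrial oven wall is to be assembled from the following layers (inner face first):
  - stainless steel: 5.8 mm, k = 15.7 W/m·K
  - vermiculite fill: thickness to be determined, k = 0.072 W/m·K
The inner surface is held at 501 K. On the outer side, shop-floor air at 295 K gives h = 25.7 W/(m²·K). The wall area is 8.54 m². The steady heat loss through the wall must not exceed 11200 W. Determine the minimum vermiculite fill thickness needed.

Using the resistance-network approach (series):
R_stainless steel = L/(kA) = 0.0058/(15.7×8.54) = 4.326×10^-5 K/W
R_outer film = 1/(h_o·A) = 1/(25.7×8.54) = 0.004556 K/W
Sum of the known resistances R_other = 0.0046 K/W
Required total resistance R_tot = ΔT/Q_allow = 206/11200 = 0.01839 K/W
R_vermiculite fill = R_tot − R_other = 0.01379 K/W
L = R·k·A = 0.01379×0.072×8.54

L ≈ 8.48 mm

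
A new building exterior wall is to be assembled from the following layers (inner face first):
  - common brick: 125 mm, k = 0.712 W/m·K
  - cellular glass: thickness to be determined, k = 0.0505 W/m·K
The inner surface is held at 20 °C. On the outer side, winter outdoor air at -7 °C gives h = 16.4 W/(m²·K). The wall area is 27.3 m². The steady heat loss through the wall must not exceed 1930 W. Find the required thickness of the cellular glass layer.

L ≈ 7.34 mm

Series thermal resistances:
R_common brick = L/(kA) = 0.125/(0.712×27.3) = 0.006431 K/W
R_outer film = 1/(h_o·A) = 1/(16.4×27.3) = 0.002234 K/W
Sum of the known resistances R_other = 0.008664 K/W
Required total resistance R_tot = ΔT/Q_allow = 27/1930 = 0.01399 K/W
R_cellular glass = R_tot − R_other = 0.005325 K/W
L = R·k·A = 0.005325×0.0505×27.3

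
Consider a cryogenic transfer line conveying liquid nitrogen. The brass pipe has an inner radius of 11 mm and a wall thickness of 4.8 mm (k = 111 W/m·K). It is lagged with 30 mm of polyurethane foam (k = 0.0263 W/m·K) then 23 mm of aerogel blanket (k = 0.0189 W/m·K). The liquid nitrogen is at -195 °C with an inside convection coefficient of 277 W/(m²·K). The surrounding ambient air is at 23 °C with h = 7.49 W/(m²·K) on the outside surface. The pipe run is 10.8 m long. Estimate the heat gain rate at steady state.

For a radial system each layer contributes R = ln(r_out/r_in)/(2πkL); films add R = 1/(hA).
R_inner film = 1/(h_i·2πr₁L) = 1/(277×2π×0.011×10.8) = 0.004836 K/W
R_brass pipe wall = ln(15.8/11)/(2π×111×10.8) = 4.808×10^-5 K/W
R_polyurethane foam = ln(45.8/15.8)/(2π×0.0263×10.8) = 0.5963 K/W
R_aerogel blanket = ln(68.8/45.8)/(2π×0.0189×10.8) = 0.3173 K/W
R_outer film = 1/(h_o·2πr_oL) = 1/(7.49×2π×0.0688×10.8) = 0.0286 K/W
R_total = 0.9471 K/W
Q = ΔT/R_total = 218/0.9471

Q ≈ 230 W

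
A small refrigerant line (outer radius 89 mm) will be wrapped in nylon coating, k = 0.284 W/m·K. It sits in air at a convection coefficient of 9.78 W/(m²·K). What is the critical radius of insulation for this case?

r_cr ≈ 29 mm

For a cylinder r_cr = k/h = 0.284/9.78
r_cr = 29 mm; since the bare radius (89 mm) is above r_cr, any added insulation will reduce heat loss.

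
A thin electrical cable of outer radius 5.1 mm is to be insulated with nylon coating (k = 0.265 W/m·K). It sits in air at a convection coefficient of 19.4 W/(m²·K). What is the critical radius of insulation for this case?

r_cr ≈ 13.7 mm

For a cylinder r_cr = k/h = 0.265/19.4
r_cr = 13.7 mm; since the bare radius (5.1 mm) is below r_cr, adding a thin layer of insulation will *increase* heat loss.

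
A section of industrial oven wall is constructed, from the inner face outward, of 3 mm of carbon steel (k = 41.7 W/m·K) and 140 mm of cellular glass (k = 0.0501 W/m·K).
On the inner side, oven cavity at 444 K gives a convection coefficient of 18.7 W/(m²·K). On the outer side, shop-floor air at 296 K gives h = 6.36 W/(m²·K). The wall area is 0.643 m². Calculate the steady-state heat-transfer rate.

Q ≈ 31.7 W

Model the wall as resistances in series:
R_inner film = 1/(h_i·A) = 1/(18.7×0.643) = 0.08317 K/W
R_carbon steel = L/(kA) = 0.003/(41.7×0.643) = 1.119×10^-4 K/W
R_cellular glass = L/(kA) = 0.14/(0.0501×0.643) = 4.346 K/W
R_outer film = 1/(h_o·A) = 1/(6.36×0.643) = 0.2445 K/W
R_total = 4.674 K/W
Q = ΔT / R_total = 148 / 4.674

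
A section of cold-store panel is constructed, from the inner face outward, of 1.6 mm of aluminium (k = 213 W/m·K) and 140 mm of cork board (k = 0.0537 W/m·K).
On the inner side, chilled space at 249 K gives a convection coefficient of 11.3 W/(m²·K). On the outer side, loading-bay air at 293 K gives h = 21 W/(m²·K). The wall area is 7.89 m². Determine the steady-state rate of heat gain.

Model the wall as resistances in series:
R_inner film = 1/(h_i·A) = 1/(11.3×7.89) = 0.01122 K/W
R_aluminium = L/(kA) = 0.0016/(213×7.89) = 9.521×10^-7 K/W
R_cork board = L/(kA) = 0.14/(0.0537×7.89) = 0.3304 K/W
R_outer film = 1/(h_o·A) = 1/(21×7.89) = 0.006035 K/W
R_total = 0.3477 K/W
Q = ΔT / R_total = 44 / 0.3477

Q ≈ 127 W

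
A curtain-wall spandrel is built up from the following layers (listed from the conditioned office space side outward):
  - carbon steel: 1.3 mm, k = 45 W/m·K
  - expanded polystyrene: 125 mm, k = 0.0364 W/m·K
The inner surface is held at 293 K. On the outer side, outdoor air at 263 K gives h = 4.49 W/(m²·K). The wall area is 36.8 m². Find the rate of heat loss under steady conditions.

Thermal resistances in series:
R_carbon steel = L/(kA) = 0.0013/(45×36.8) = 7.85×10^-7 K/W
R_expanded polystyrene = L/(kA) = 0.125/(0.0364×36.8) = 0.09332 K/W
R_outer film = 1/(h_o·A) = 1/(4.49×36.8) = 0.006052 K/W
R_total = 0.09937 K/W
Q = ΔT / R_total = 30 / 0.09937

Q ≈ 302 W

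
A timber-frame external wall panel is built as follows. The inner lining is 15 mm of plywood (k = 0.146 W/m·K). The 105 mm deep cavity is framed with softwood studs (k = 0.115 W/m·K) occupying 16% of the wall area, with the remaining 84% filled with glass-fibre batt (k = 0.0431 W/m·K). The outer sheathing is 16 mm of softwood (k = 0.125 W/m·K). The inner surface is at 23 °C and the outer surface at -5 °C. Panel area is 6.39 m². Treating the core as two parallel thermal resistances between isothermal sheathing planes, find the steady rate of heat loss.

Sheathing layers in series; stud and cavity paths in parallel between them.
R_inner = 0.015/(0.146×6.39) = 0.01608 K/W
R_stud  = 0.105/(0.115×0.16×6.39) = 0.893 K/W
R_cav   = 0.105/(0.0431×0.84×6.39) = 0.4539 K/W
1/R_core = 1/R_stud + 1/R_cav → R_core = 0.3009 K/W
R_outer = 0.016/(0.125×6.39) = 0.02003 K/W
R_total = 0.337 K/W
Q = ΔT/R_total = 28/0.337

Q ≈ 83.1 W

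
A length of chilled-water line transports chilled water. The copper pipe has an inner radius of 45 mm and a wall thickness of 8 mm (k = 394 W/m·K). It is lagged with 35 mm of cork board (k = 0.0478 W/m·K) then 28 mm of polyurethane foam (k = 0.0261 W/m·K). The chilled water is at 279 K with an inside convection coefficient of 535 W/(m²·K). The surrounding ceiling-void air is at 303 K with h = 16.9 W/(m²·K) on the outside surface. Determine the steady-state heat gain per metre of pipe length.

Treating each annulus and film as a series resistance:
R_inner film = 1/(h_i·2πr₁L) = 1/(535×2π×0.045×1) = 0.006611 K/W
R_copper pipe wall = ln(53/45)/(2π×394×1) = 6.61×10^-5 K/W
R_cork board = ln(88/53)/(2π×0.0478×1) = 1.688 K/W
R_polyurethane foam = ln(116/88)/(2π×0.0261×1) = 1.685 K/W
R_outer film = 1/(h_o·2πr_oL) = 1/(16.9×2π×0.116×1) = 0.08118 K/W
R_total = 3.461 K/W
Q = ΔT/R_total = 24/3.461

q′ ≈ 6.94 W/m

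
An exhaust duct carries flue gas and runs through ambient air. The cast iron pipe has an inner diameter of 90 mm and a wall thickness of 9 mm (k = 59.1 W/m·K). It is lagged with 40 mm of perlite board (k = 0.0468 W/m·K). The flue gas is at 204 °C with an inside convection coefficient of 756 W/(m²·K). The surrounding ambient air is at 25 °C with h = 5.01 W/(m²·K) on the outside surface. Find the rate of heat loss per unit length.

Treating each annulus and film as a series resistance:
R_inner film = 1/(h_i·2πr₁L) = 1/(756×2π×0.045×1) = 0.004678 K/W
R_cast iron pipe wall = ln(54/45)/(2π×59.1×1) = 4.91×10^-4 K/W
R_perlite board = ln(94/54)/(2π×0.0468×1) = 1.885 K/W
R_outer film = 1/(h_o·2πr_oL) = 1/(5.01×2π×0.094×1) = 0.338 K/W
R_total = 2.228 K/W
Q = ΔT/R_total = 179/2.228

q′ ≈ 80.3 W/m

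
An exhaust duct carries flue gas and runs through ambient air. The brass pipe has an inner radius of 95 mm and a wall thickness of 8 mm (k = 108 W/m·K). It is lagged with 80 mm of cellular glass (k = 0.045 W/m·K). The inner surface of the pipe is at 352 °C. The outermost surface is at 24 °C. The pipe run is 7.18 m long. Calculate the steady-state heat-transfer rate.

Q ≈ 1160 W

Treating each annulus and film as a series resistance:
R_brass pipe wall = ln(103/95)/(2π×108×7.18) = 1.659×10^-5 K/W
R_cellular glass = ln(183/103)/(2π×0.045×7.18) = 0.2831 K/W
R_total = 0.2831 K/W
Q = ΔT/R_total = 328/0.2831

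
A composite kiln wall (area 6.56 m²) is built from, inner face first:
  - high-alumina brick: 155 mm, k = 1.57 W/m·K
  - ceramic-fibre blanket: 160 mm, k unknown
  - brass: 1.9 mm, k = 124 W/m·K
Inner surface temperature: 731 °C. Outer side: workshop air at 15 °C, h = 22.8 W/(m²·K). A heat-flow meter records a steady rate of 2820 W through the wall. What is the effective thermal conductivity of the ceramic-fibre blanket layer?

k ≈ 0.105 W/(m·K)

Using the resistance-network approach (series):
R_high-alumina brick = L/(kA) = 0.155/(1.57×6.56) = 0.01505 K/W
R_brass = L/(kA) = 0.0019/(124×6.56) = 2.336×10^-6 K/W
R_outer film = 1/(h_o·A) = 1/(22.8×6.56) = 0.006686 K/W
Sum of known resistances R_other = 0.02174 K/W
Total R = ΔT/Q = 716/2820 = 0.2539 K/W
R_ceramic-fibre blanket = R_total − R_other = 0.2322 K/W
k = L/(R·A) = 0.16/(0.2322×6.56)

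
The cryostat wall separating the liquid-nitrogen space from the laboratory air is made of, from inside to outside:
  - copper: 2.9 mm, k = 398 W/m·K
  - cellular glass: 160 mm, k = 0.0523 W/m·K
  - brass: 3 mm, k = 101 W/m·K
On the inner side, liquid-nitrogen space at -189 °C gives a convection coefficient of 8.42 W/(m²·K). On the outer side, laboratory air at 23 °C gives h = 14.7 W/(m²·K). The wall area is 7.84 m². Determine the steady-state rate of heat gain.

Using the resistance-network approach (series):
R_inner film = 1/(h_i·A) = 1/(8.42×7.84) = 0.01515 K/W
R_copper = L/(kA) = 0.0029/(398×7.84) = 9.294×10^-7 K/W
R_cellular glass = L/(kA) = 0.16/(0.0523×7.84) = 0.3902 K/W
R_brass = L/(kA) = 0.003/(101×7.84) = 3.789×10^-6 K/W
R_outer film = 1/(h_o·A) = 1/(14.7×7.84) = 0.008677 K/W
R_total = 0.414 K/W
Q = ΔT / R_total = 212 / 0.414

Q ≈ 512 W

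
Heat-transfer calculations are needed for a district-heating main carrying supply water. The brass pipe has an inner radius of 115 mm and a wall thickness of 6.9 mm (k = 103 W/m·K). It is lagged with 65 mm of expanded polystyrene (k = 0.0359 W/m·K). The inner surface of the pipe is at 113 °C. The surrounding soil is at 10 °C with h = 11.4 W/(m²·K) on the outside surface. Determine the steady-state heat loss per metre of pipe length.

q′ ≈ 52.3 W/m

For a radial system each layer contributes R = ln(r_out/r_in)/(2πkL); films add R = 1/(hA).
R_brass pipe wall = ln(121.9/115)/(2π×103×1) = 9.004×10^-5 K/W
R_expanded polystyrene = ln(186.9/121.9)/(2π×0.0359×1) = 1.895 K/W
R_outer film = 1/(h_o·2πr_oL) = 1/(11.4×2π×0.1869×1) = 0.0747 K/W
R_total = 1.969 K/W
Q = ΔT/R_total = 103/1.969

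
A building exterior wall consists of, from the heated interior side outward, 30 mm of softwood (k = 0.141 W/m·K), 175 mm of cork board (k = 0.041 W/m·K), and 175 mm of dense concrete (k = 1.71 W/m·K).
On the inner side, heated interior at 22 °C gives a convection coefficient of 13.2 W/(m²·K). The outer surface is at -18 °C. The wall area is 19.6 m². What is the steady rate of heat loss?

Q ≈ 168 W

Thermal resistances in series:
R_inner film = 1/(h_i·A) = 1/(13.2×19.6) = 0.003865 K/W
R_softwood = L/(kA) = 0.03/(0.141×19.6) = 0.01086 K/W
R_cork board = L/(kA) = 0.175/(0.041×19.6) = 0.2178 K/W
R_dense concrete = L/(kA) = 0.175/(1.71×19.6) = 0.005221 K/W
R_total = 0.2377 K/W
Q = ΔT / R_total = 40 / 0.2377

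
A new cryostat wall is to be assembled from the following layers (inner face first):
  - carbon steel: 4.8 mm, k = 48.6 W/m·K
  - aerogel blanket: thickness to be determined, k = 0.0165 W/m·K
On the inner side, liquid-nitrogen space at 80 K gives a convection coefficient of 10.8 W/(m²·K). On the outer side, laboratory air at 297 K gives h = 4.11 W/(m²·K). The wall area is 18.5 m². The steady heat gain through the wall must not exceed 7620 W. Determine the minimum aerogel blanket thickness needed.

L ≈ 3.15 mm

Thermal resistances in series:
R_inner film = 1/(h_i·A) = 1/(10.8×18.5) = 0.005005 K/W
R_carbon steel = L/(kA) = 0.0048/(48.6×18.5) = 5.339×10^-6 K/W
R_outer film = 1/(h_o·A) = 1/(4.11×18.5) = 0.01315 K/W
Sum of the known resistances R_other = 0.01816 K/W
Required total resistance R_tot = ΔT/Q_allow = 217/7620 = 0.02848 K/W
R_aerogel blanket = R_tot − R_other = 0.01032 K/W
L = R·k·A = 0.01032×0.0165×18.5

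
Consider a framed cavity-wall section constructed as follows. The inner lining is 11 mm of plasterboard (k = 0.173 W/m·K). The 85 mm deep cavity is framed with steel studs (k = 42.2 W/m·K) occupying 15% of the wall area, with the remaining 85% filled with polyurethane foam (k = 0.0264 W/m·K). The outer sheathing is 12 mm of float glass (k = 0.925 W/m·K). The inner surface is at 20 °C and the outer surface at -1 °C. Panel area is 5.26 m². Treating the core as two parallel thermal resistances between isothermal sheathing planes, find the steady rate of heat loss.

Sheathing layers in series; stud and cavity paths in parallel between them.
R_inner = 0.011/(0.173×5.26) = 0.01209 K/W
R_stud  = 0.085/(42.2×0.15×5.26) = 0.002553 K/W
R_cav   = 0.085/(0.0264×0.85×5.26) = 0.7201 K/W
1/R_core = 1/R_stud + 1/R_cav → R_core = 0.002544 K/W
R_outer = 0.012/(0.925×5.26) = 0.002466 K/W
R_total = 0.0171 K/W
Q = ΔT/R_total = 21/0.0171

Q ≈ 1230 W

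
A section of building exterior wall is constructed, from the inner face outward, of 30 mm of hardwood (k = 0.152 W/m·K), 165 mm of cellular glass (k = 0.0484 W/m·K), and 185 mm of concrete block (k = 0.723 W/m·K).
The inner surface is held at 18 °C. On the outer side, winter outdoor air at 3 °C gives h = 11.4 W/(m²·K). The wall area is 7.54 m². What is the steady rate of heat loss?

Q ≈ 28.6 W

Thermal resistances in series:
R_hardwood = L/(kA) = 0.03/(0.152×7.54) = 0.02618 K/W
R_cellular glass = L/(kA) = 0.165/(0.0484×7.54) = 0.4521 K/W
R_concrete block = L/(kA) = 0.185/(0.723×7.54) = 0.03394 K/W
R_outer film = 1/(h_o·A) = 1/(11.4×7.54) = 0.01163 K/W
R_total = 0.5239 K/W
Q = ΔT / R_total = 15 / 0.5239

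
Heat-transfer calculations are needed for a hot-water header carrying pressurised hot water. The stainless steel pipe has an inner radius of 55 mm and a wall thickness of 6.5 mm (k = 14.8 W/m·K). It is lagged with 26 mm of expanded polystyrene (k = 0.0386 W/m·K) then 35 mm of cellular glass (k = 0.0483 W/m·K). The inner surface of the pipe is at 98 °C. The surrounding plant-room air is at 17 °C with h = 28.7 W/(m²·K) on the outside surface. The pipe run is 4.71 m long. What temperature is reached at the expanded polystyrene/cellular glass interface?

T ≈ 52.8 °C

Radial resistances (cylindrical: R_cond = ln(r_o/r_i)/(2πkL), R_conv = 1/(h·2πrL)):
R_stainless steel pipe wall = ln(61.5/55)/(2π×14.8×4.71) = 2.55×10^-4 K/W
R_expanded polystyrene = ln(87.5/61.5)/(2π×0.0386×4.71) = 0.3087 K/W
R_cellular glass = ln(122.5/87.5)/(2π×0.0483×4.71) = 0.2354 K/W
R_outer film = 1/(h_o·2πr_oL) = 1/(28.7×2π×0.1225×4.71) = 0.009611 K/W
R_total = 0.5539 K/W
Q = ΔT/R_total = 81/0.5539
Q = 146 W
T_interface = T_inner − Q·ΣR(inner→interface) = 98 − 146×0.3089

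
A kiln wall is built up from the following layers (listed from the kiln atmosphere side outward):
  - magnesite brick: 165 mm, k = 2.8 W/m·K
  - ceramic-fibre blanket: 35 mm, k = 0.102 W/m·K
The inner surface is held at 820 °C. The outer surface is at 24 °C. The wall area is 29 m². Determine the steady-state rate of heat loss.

Model the wall as resistances in series:
R_magnesite brick = L/(kA) = 0.165/(2.8×29) = 0.002032 K/W
R_ceramic-fibre blanket = L/(kA) = 0.035/(0.102×29) = 0.01183 K/W
R_total = 0.01386 K/W
Q = ΔT / R_total = 796 / 0.01386

Q ≈ 57400 W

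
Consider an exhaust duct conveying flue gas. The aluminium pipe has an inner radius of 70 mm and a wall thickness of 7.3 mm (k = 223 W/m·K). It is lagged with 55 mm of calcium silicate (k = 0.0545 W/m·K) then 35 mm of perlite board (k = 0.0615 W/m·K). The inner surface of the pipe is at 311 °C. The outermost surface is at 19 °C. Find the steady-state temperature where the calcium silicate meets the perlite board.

Cylindrical conduction, so R = ln(r₂/r₁)/(2πkL) per layer, in series:
R_aluminium pipe wall = ln(77.3/70)/(2π×223×1) = 7.08×10^-5 K/W
R_calcium silicate = ln(132.3/77.3)/(2π×0.0545×1) = 1.569 K/W
R_perlite board = ln(167.3/132.3)/(2π×0.0615×1) = 0.6074 K/W
R_total = 2.177 K/W
Q = ΔT/R_total = 292/2.177
Q = 134 W/m
T_interface = T_inner − Q·ΣR(inner→interface) = 311 − 134×1.569

T ≈ 100 °C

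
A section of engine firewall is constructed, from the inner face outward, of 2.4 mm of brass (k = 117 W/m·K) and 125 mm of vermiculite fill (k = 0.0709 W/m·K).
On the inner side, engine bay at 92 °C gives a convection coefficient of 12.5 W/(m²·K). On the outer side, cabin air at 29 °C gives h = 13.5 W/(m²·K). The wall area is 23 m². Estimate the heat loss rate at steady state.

Q ≈ 756 W

Treating each layer as a thermal resistance in series:
R_inner film = 1/(h_i·A) = 1/(12.5×23) = 0.003478 K/W
R_brass = L/(kA) = 0.0024/(117×23) = 8.919×10^-7 K/W
R_vermiculite fill = L/(kA) = 0.125/(0.0709×23) = 0.07665 K/W
R_outer film = 1/(h_o·A) = 1/(13.5×23) = 0.003221 K/W
R_total = 0.08335 K/W
Q = ΔT / R_total = 63 / 0.08335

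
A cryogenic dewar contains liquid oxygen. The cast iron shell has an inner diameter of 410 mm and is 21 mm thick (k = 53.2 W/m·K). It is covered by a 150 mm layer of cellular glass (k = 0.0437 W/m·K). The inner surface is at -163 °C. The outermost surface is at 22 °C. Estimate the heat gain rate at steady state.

For a spherical shell R = (1/r₁ − 1/r₂)/(4πk); film R = 1/(h·4πr²). In series:
R_cast iron shell = (1/0.205 − 1/0.226)/(4π×53.2) = 6.78×10^-4 K/W
R_cellular glass = (1/0.226 − 1/0.376)/(4π×0.0437) = 3.214 K/W
R_total = 3.215 K/W
Q = ΔT/R_total = 185/3.215

Q ≈ 57.5 W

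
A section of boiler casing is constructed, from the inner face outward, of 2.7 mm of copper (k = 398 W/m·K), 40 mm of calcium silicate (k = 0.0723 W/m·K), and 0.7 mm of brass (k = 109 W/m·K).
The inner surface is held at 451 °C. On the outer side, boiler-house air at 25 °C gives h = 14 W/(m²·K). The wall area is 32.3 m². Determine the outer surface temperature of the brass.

T ≈ 73.7 °C

Using the resistance-network approach (series):
R_copper = L/(kA) = 0.0027/(398×32.3) = 2.1×10^-7 K/W
R_calcium silicate = L/(kA) = 0.04/(0.0723×32.3) = 0.01713 K/W
R_brass = L/(kA) = 0.0007/(109×32.3) = 1.988×10^-7 K/W
R_outer film = 1/(h_o·A) = 1/(14×32.3) = 0.002211 K/W
R_total = 0.01934 K/W;  Q = ΔT/R_total = 426/0.01934 = 22030 W
T_interface = T_inner − Q·ΣR(inner→interface) = 451 − 22000×0.01713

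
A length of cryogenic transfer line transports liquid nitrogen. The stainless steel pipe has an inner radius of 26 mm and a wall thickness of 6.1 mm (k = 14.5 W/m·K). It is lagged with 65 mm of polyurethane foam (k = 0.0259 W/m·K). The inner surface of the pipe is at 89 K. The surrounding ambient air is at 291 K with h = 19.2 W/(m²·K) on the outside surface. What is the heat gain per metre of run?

For a radial system each layer contributes R = ln(r_out/r_in)/(2πkL); films add R = 1/(hA).
R_stainless steel pipe wall = ln(32.1/26)/(2π×14.5×1) = 0.002313 K/W
R_polyurethane foam = ln(97.1/32.1)/(2π×0.0259×1) = 6.802 K/W
R_outer film = 1/(h_o·2πr_oL) = 1/(19.2×2π×0.0971×1) = 0.08537 K/W
R_total = 6.889 K/W
Q = ΔT/R_total = 202/6.889

q′ ≈ 29.3 W/m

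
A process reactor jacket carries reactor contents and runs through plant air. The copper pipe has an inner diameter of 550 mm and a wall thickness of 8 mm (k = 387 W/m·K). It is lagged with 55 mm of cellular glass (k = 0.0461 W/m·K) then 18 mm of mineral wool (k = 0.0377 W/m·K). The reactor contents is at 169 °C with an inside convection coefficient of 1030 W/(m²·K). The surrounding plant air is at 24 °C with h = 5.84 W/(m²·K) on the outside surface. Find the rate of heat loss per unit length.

Radial resistances (cylindrical: R_cond = ln(r_o/r_i)/(2πkL), R_conv = 1/(h·2πrL)):
R_inner film = 1/(h_i·2πr₁L) = 1/(1030×2π×0.275×1) = 5.619×10^-4 K/W
R_copper pipe wall = ln(283/275)/(2π×387×1) = 1.179×10^-5 K/W
R_cellular glass = ln(338/283)/(2π×0.0461×1) = 0.6131 K/W
R_mineral wool = ln(356/338)/(2π×0.0377×1) = 0.219 K/W
R_outer film = 1/(h_o·2πr_oL) = 1/(5.84×2π×0.356×1) = 0.07655 K/W
R_total = 0.9093 K/W
Q = ΔT/R_total = 145/0.9093

q′ ≈ 159 W/m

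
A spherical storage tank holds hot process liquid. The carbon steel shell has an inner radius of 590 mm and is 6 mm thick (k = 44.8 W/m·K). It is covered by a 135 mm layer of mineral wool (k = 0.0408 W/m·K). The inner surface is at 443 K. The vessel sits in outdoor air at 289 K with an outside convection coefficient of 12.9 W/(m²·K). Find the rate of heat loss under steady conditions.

Q ≈ 250 W

Each spherical layer contributes R = (1/r_i − 1/r_o)/(4πk):
R_carbon steel shell = (1/0.59 − 1/0.596)/(4π×44.8) = 3.031×10^-5 K/W
R_mineral wool = (1/0.596 − 1/0.731)/(4π×0.0408) = 0.6044 K/W
R_outer film = 1/(h·4πr_o²) = 1/(12.9×4π×0.731²) = 0.01154 K/W
R_total = 0.6159 K/W
Q = ΔT/R_total = 154/0.6159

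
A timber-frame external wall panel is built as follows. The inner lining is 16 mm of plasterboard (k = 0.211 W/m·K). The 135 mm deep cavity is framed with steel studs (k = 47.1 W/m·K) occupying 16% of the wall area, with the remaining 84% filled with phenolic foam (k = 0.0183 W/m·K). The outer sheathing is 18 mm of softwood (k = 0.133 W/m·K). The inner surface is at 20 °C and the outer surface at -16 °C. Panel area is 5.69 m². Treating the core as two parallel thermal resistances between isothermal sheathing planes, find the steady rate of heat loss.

Q ≈ 894 W

Sheathing layers in series; stud and cavity paths in parallel between them.
R_inner = 0.016/(0.211×5.69) = 0.01333 K/W
R_stud  = 0.135/(47.1×0.16×5.69) = 0.003148 K/W
R_cav   = 0.135/(0.0183×0.84×5.69) = 1.543 K/W
1/R_core = 1/R_stud + 1/R_cav → R_core = 0.003142 K/W
R_outer = 0.018/(0.133×5.69) = 0.02379 K/W
R_total = 0.04025 K/W
Q = ΔT/R_total = 36/0.04025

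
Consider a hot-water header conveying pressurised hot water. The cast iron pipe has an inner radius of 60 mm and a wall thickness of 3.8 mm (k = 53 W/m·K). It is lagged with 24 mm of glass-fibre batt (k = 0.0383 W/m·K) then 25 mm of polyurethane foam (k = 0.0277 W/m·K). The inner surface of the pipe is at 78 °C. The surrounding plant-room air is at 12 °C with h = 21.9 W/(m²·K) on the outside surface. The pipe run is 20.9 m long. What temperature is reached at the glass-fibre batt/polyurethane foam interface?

T ≈ 47.1 °C

Treating each annulus and film as a series resistance:
R_cast iron pipe wall = ln(63.8/60)/(2π×53×20.9) = 8.823×10^-6 K/W
R_glass-fibre batt = ln(87.8/63.8)/(2π×0.0383×20.9) = 0.06349 K/W
R_polyurethane foam = ln(112.8/87.8)/(2π×0.0277×20.9) = 0.06888 K/W
R_outer film = 1/(h_o·2πr_oL) = 1/(21.9×2π×0.1128×20.9) = 0.003083 K/W
R_total = 0.1355 K/W
Q = ΔT/R_total = 66/0.1355
Q = 487 W
T_interface = T_inner − Q·ΣR(inner→interface) = 78 − 487×0.0635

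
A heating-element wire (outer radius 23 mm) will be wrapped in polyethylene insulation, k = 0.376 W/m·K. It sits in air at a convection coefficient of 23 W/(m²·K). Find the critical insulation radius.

r_cr ≈ 16.3 mm

For a cylinder r_cr = k/h = 0.376/23
r_cr = 16.3 mm; since the bare radius (23 mm) is above r_cr, any added insulation will reduce heat loss.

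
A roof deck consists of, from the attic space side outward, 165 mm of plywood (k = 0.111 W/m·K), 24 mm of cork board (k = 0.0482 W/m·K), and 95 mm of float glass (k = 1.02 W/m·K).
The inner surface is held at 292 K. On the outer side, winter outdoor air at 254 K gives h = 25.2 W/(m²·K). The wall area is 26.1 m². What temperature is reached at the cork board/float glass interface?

Series thermal resistances:
R_plywood = L/(kA) = 0.165/(0.111×26.1) = 0.05695 K/W
R_cork board = L/(kA) = 0.024/(0.0482×26.1) = 0.01908 K/W
R_float glass = L/(kA) = 0.095/(1.02×26.1) = 0.003568 K/W
R_outer film = 1/(h_o·A) = 1/(25.2×26.1) = 0.00152 K/W
R_total = 0.08112 K/W;  Q = ΔT/R_total = 38/0.08112 = 468.4 W
T_interface = T_inner − Q·ΣR(inner→interface) = 292 − 468×0.07603

T ≈ 256 K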